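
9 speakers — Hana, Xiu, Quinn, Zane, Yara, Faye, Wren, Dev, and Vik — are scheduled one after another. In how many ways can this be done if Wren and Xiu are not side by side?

There are 9! = 362880 arrangements in all. If Wren and Xiu are adjacent, merging them into one block gives 2·(8)! = 80640 arrangements.
So 362880 − 80640 = 282240 arrangements keep them apart.

282240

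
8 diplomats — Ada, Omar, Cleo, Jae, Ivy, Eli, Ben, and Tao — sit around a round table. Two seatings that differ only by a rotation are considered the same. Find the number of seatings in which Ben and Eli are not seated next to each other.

3600

All circular seatings of 8 people number (7)! = 5040.
Seatings with Ben beside Eli: treat them as a block with 2 internal orders, giving 2 × (6)! = 1440.
Subtracting, 5040 − 1440 = 3600.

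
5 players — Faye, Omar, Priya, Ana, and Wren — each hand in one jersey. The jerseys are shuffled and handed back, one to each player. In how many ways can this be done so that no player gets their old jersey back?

44

Let Aᵢ be the assignments in which player i gets their old jersey. We want the size of the complement of A₁∪…∪A_5.
By inclusion–exclusion this is Σ_{j=0}^{5} (−1)^j C(5,j)·(5−j)!.
Computing: 120 − 120 + 60 − 20 + 5 − 1 = 44.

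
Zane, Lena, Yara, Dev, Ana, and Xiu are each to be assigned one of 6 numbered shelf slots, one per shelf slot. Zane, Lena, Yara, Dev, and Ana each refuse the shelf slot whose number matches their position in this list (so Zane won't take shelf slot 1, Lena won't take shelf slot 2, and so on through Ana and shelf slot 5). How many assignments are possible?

Let Aᵢ (for 1 ≤ i ≤ 5) be the placements that put person i in their forbidden shelf slot. Any j of these fix j positions, leaving (6−j)! ways to fill the rest, and there are C(5,j) ways to pick which j.
By inclusion–exclusion, the number of valid placements is Σ_{j=0}^{5} (−1)^j C(5,j)·(6−j)!.
Computing: 720 − 600 + 240 − 60 + 10 − 1 = 309.

309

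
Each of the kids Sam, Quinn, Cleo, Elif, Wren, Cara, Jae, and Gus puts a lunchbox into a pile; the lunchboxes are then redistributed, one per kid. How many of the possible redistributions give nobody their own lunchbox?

Let Aᵢ be the assignments in which kid i gets their own lunchbox. We want the size of the complement of A₁∪…∪A_8.
By inclusion–exclusion this is Σ_{j=0}^{8} (−1)^j C(8,j)·(8−j)!.
Computing: 40320 − 40320 + 20160 − 6720 + 1680 − 336 + 56 − 8 + 1 = 14833.

14833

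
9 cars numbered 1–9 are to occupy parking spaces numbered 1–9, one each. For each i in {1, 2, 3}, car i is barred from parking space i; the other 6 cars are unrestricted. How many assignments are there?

Let Aᵢ (for i ∈ {1, 2, 3}) be the placements that put car i in its forbidden parking space. Any j of these fix j positions, leaving (9−j)! ways to fill the rest, and there are C(3,j) ways to pick which j.
By inclusion–exclusion, the number of valid placements is Σ_{j=0}^{3} (−1)^j C(3,j)·(9−j)!.
Computing: 362880 − 120960 + 15120 − 720 = 256320.

256320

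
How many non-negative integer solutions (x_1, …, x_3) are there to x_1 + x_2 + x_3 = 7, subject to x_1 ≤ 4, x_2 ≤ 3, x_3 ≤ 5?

Ignoring the caps, the number of non-negative solutions to x_1+…+x_3 = 7 is C(9,2) = 36.
Subtract solutions that violate a single cap (substitute x_i' = x_i − (cap_i+1)): x_1 ≥ 5 gives C(4,2) = 6; x_2 ≥ 4 gives C(5,2) = 10; x_3 ≥ 6 gives C(3,2) = 3. Together 19.
No two caps can be exceeded simultaneously, so the pair terms are all 0.
By inclusion–exclusion the count is 36 − 19 + 0 = 17.

17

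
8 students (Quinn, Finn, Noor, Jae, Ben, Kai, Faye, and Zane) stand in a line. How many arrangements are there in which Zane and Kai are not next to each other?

Of the 8! = 40320 arrangements, those with Zane and Kai adjacent number 2 × 7! = 10080 (treat the pair as a block with 2 internal orders).
Complementary counting: 40320 − 10080 = 30240.

30240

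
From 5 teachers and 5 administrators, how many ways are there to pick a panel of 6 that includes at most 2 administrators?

Split by how many administrators are chosen (0 through 2).
Sum: C(5,0)·C(5,6) + C(5,1)·C(5,5) + C(5,2)·C(5,4) = 0 + 5 + 50 = 55.

55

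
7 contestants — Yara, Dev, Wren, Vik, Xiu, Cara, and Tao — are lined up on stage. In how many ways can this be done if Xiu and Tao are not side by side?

There are 7! = 5040 arrangements in all. If Xiu and Tao are adjacent, merging them into one block gives 2·(6)! = 1440 arrangements.
Complementary counting: 5040 − 1440 = 3600.

3600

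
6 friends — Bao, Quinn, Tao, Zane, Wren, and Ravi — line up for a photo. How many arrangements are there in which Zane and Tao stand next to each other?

240

Place the 4 others and the Zane-Tao pair as 5 objects in a line; the pair has 2 internal arrangements.
That gives 2 × 5! = 2 × 120 = 240.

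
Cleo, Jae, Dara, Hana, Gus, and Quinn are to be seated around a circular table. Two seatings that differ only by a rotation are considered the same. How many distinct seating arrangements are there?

Fix one person's seat to break rotational symmetry; the remaining 5 people can be arranged in (5)! = 120 ways.

120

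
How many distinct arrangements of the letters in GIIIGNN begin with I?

Fix I in the first position and arrange the remaining 6 letters.
Those 6 letters have G appearing twice, I appearing twice, and N appearing twice, giving (6)!/(2!·2!·2!) = 90.

90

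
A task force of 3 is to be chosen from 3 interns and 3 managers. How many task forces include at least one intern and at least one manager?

Total 3-person selections from all 6: C(6,3) = 20.
Selections missing a whole group: no interns → C(3,3) = 1; no managers → C(3,3) = 1.
Both groups omitted at once is impossible, so 20 − 2 = 18.

18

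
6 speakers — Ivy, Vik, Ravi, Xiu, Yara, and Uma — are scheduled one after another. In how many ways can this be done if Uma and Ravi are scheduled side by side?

Treat {Uma, Ravi} as a single unit. There are 5 units to order, and the pair itself can be ordered 2 ways.
That gives 2 × 5! = 2 × 120 = 240.

240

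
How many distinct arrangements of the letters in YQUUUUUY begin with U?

105

With the first slot taken by U, it remains to arrange the other 7 letters (YQUUUUY).
Those 7 letters have U appearing 4 times and Y appearing twice, giving (7)!/(4!·2!) = 105.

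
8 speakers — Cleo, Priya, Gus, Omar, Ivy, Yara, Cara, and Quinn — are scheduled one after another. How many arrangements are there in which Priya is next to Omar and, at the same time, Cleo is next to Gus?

Treat {Priya,Omar} as one block (2 orders) and {Cleo,Gus} as another (2 orders).
That leaves 6 units to arrange: 2 × 2 × 6! = 4 × 720 = 2880.

2880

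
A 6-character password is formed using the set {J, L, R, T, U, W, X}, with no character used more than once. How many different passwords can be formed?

With no repetition, fill the 6 characters in order: 7 choices, then 6, down to 2.
That product is 7 × 6 × 5 × 4 × 3 × 2 = 5040.

5040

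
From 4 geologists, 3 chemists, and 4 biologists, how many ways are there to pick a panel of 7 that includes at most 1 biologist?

29

Split by how many biologists are chosen (0 through 1).
Sum: C(4,0)·C(7,7) + C(4,1)·C(7,6) = 1 + 28 = 29.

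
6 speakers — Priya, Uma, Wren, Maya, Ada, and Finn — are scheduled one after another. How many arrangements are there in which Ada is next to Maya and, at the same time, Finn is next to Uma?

Treat {Ada,Maya} as one block (2 orders) and {Finn,Uma} as another (2 orders).
That leaves 4 units to arrange: 2 × 2 × 4! = 4 × 24 = 96.

96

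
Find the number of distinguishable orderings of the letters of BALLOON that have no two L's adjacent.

There are 7!/(2!·2!) = 1260 arrangements of BALLOON in total.
Arrangements with the L's together: treat LL as one letter, giving (6)!/(2!) = 360.
Hence 1260 − 360 = 900.

900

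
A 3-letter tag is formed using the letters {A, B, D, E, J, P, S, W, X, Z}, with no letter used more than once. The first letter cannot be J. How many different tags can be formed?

648

The first letter has 10−1 = 9 choices (anything except J).
The remaining 2 letters are filled from the other 9 symbols without repetition: 9 × 8 = 72.
Total: 9 × 72 = 648.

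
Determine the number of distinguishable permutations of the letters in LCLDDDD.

Letter multiplicities in LCLDDDD: C×1, D×4, L×2.
The number of distinct arrangements is 7!/(4!·2!) = 5040/48 = 105.

105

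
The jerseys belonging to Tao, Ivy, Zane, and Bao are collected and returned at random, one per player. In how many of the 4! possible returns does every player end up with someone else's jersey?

9

This is the derangement count D_4: permutations of 4 items with no fixed point.
By inclusion–exclusion this is Σ_{j=0}^{4} (−1)^j C(4,j)·(4−j)!.
Computing: 24 − 24 + 12 − 4 + 1 = 9.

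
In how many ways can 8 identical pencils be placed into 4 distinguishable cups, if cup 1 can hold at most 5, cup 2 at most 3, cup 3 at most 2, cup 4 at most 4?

By stars and bars, unrestricted non-negative solutions to x_1+…+x_4 = 8 number C(8+3,3) = 165.
Subtract solutions that violate a single cap (substitute x_i' = x_i − (cap_i+1)): x_1 ≥ 6 gives C(5,3) = 10; x_2 ≥ 4 gives C(7,3) = 35; x_3 ≥ 3 gives C(8,3) = 56; x_4 ≥ 5 gives C(6,3) = 20. Together 121.
Add back pairs where two caps are both exceeded: 0 + 0 + 0 + 4 + 0 + 1 = 5.
By inclusion–exclusion the count is 165 − 121 + 5 = 49.

49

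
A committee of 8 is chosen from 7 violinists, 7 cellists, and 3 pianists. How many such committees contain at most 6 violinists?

Split by how many violinists are chosen (0 through 6).
Sum: C(7,0)·C(10,8) + C(7,1)·C(10,7) + C(7,2)·C(10,6) + C(7,3)·C(10,5) + C(7,4)·C(10,4) + C(7,5)·C(10,3) + C(7,6)·C(10,2) = 45 + 840 + 4410 + 8820 + 7350 + 2520 + 315 = 24300.

24300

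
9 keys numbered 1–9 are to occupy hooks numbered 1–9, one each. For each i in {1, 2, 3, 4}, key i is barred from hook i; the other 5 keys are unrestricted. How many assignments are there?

229080

Let Aᵢ (for 1 ≤ i ≤ 4) be the placements that put key i in its forbidden hook. Any j of these fix j positions, leaving (9−j)! ways to fill the rest, and there are C(4,j) ways to pick which j.
By inclusion–exclusion, the number of valid placements is Σ_{j=0}^{4} (−1)^j C(4,j)·(9−j)!.
Computing: 362880 − 161280 + 30240 − 2880 + 120 = 229080.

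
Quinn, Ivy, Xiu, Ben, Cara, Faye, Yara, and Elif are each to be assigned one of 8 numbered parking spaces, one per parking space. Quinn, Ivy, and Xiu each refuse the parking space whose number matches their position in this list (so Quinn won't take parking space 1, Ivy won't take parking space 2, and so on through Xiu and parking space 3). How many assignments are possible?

27240

Let Aᵢ (for i ∈ {1, 2, 3}) be the placements that put person i in their forbidden parking space. Any j of these fix j positions, leaving (8−j)! ways to fill the rest, and there are C(3,j) ways to pick which j.
By inclusion–exclusion, the number of valid placements is Σ_{j=0}^{3} (−1)^j C(3,j)·(8−j)!.
Computing: 40320 − 15120 + 2160 − 120 = 27240.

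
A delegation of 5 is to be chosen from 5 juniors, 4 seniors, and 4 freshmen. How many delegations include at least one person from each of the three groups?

With no constraint there are C(13,5) = 1287 possible selections.
Subtract selections that omit an entire group: no juniors → C(8,5) = 56; no seniors → C(9,5) = 126; no freshmen → C(9,5) = 126.
Add back selections omitting two groups (i.e. drawn from a single group): C(5,5) + C(4,5) + C(4,5) = 1.
By inclusion–exclusion: 1287 − 308 + 1 = 980.

980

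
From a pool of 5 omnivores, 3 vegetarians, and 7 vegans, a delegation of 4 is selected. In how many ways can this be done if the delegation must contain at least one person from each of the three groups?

With no constraint there are C(15,4) = 1365 possible selections.
Subtract selections that omit an entire group: no omnivores → C(10,4) = 210; no vegetarians → C(12,4) = 495; no vegans → C(8,4) = 70.
Add back selections omitting two groups (i.e. drawn from a single group): C(5,4) + C(3,4) + C(7,4) = 40.
By inclusion–exclusion: 1365 − 775 + 40 = 630.

630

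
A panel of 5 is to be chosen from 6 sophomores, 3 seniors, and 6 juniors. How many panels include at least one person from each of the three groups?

1971

Unrestricted: C(15,5) = 3003 ways to pick any 5 of the 15.
Subtract selections that omit an entire group: no sophomores → C(9,5) = 126; no seniors → C(12,5) = 792; no juniors → C(9,5) = 126.
Add back selections omitting two groups (i.e. drawn from a single group): C(6,5) + C(3,5) + C(6,5) = 12.
By inclusion–exclusion: 3003 − 1044 + 12 = 1971.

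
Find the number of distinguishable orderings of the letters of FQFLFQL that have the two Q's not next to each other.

There are 7!/(3!·2!·2!) = 210 arrangements of FQFLFQL in total.
Arrangements with the Q's together: treat QQ as one letter, giving (6)!/(3!·2!) = 60.
Subtracting, 210 − 60 = 150 arrangements keep the Q's apart.

150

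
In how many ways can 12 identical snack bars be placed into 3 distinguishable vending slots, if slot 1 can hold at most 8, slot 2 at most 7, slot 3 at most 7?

Ignoring the caps, the number of non-negative solutions to x_1+…+x_3 = 12 is C(14,2) = 91.
Subtract solutions that violate a single cap (substitute x_i' = x_i − (cap_i+1)): x_1 ≥ 9 gives C(5,2) = 10; x_2 ≥ 8 gives C(6,2) = 15; x_3 ≥ 8 gives C(6,2) = 15. Together 40.
No two caps can be exceeded simultaneously, so the pair terms are all 0.
By inclusion–exclusion the count is 91 − 40 + 0 = 51.

51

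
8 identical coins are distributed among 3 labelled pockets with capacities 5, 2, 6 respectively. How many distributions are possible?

Ignoring the caps, the number of non-negative solutions to x_1+…+x_3 = 8 is C(10,2) = 45.
Subtract solutions that violate a single cap (substitute x_i' = x_i − (cap_i+1)): x_1 ≥ 6 gives C(4,2) = 6; x_2 ≥ 3 gives C(7,2) = 21; x_3 ≥ 7 gives C(3,2) = 3. Together 30.
No two caps can be exceeded simultaneously, so the pair terms are all 0.
By inclusion–exclusion the count is 45 − 30 + 0 = 15.

15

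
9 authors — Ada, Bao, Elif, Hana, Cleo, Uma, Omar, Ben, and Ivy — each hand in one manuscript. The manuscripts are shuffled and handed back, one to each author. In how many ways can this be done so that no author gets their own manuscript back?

133496

This is the derangement count D_9: permutations of 9 items with no fixed point.
By inclusion–exclusion this is Σ_{j=0}^{9} (−1)^j C(9,j)·(9−j)!.
Computing: 362880 − 362880 + 181440 − 60480 + 15120 − 3024 + 504 − 72 + 9 − 1 = 133496.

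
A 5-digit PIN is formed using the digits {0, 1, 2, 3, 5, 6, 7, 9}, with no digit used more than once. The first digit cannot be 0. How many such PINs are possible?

The first digit has 8−1 = 7 choices (anything except 0).
The remaining 4 digits are filled from the other 7 symbols without repetition: 7 × 6 × 5 × 4 = 840.
Total: 7 × 840 = 5880.

5880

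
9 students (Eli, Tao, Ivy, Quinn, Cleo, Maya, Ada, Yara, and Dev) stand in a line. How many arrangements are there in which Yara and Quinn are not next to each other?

Of the 9! = 362880 arrangements, those with Yara and Quinn adjacent number 2 × 8! = 80640 (treat the pair as a block with 2 internal orders).
Complementary counting: 362880 − 80640 = 282240.

282240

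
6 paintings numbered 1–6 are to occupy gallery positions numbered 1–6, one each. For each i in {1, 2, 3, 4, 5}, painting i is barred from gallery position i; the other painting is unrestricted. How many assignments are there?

Let Aᵢ (for 1 ≤ i ≤ 5) be the placements that put painting i in its forbidden gallery position. Any j of these fix j positions, leaving (6−j)! ways to fill the rest, and there are C(5,j) ways to pick which j.
By inclusion–exclusion, the number of valid placements is Σ_{j=0}^{5} (−1)^j C(5,j)·(6−j)!.
Computing: 720 − 600 + 240 − 60 + 10 − 1 = 309.

309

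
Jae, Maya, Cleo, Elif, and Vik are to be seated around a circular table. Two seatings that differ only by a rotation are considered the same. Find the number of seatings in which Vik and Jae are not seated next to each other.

Without the restriction there are (4)! = 24 seatings.
Those with Vik next to Jae: fuse the pair into one unit and seat 4 units around a circle — 2·(3)! = 12.
Subtracting, 24 − 12 = 12.

12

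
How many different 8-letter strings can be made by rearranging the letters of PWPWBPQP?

840

The 8 letters of PWPWBPQP have repeats: P appearing 4 times and W appearing twice.
Dividing 8! = 40320 by 4!·2! = 48 for the repeated letters gives 840.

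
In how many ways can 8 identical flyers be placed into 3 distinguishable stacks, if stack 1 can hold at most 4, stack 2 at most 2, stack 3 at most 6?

Without the upper bounds there are C(10,2) = 45 ways to split 8 among 3 stacks.
Subtract solutions that violate a single cap (substitute x_i' = x_i − (cap_i+1)): x_1 ≥ 5 gives C(5,2) = 10; x_2 ≥ 3 gives C(7,2) = 21; x_3 ≥ 7 gives C(3,2) = 3. Together 34.
Add back pairs where two caps are both exceeded: 1 + 0 + 0 = 1.
By inclusion–exclusion the count is 45 − 34 + 1 = 12.

12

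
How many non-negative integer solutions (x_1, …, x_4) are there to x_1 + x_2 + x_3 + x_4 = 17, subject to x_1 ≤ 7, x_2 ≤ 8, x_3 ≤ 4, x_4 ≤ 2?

Ignoring the caps, the number of non-negative solutions to x_1+…+x_4 = 17 is C(20,3) = 1140.
Subtract solutions that violate a single cap (substitute x_i' = x_i − (cap_i+1)): x_1 ≥ 8 gives C(12,3) = 220; x_2 ≥ 9 gives C(11,3) = 165; x_3 ≥ 5 gives C(15,3) = 455; x_4 ≥ 3 gives C(17,3) = 680. Together 1520.
Add back pairs where two caps are both exceeded: 1 + 35 + 84 + 20 + 56 + 220 = 416.
Subtract triples: 0 + 0 + 4 + 1 = 5.
By inclusion–exclusion the count is 1140 − 1520 + 416 − 5 = 31.

31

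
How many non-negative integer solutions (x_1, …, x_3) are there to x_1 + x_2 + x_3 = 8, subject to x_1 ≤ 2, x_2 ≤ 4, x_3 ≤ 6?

12

Without the upper bounds there are C(10,2) = 45 ways to split 8 among 3 variables.
Subtract solutions that violate a single cap (substitute x_i' = x_i − (cap_i+1)): x_1 ≥ 3 gives C(7,2) = 21; x_2 ≥ 5 gives C(5,2) = 10; x_3 ≥ 7 gives C(3,2) = 3. Together 34.
Add back pairs where two caps are both exceeded: 1 + 0 + 0 = 1.
By inclusion–exclusion the count is 45 − 34 + 1 = 12.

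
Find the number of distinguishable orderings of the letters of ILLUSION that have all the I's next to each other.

Treat the 2 copies of I as a single block. The multiset to arrange is then {II, L, L, N, O, S, U}, 7 items in all.
That gives (7)!/(2!) = 2520 arrangements.

2520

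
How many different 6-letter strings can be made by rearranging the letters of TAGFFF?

TAGFFF has 6 letters with F appearing 3 times.
So there are 6! / (3!) = 120 distinguishable arrangements.

120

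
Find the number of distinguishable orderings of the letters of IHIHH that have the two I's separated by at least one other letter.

6

Total arrangements of IHIHH: 5!/(3!·2!) = 10.
If the two I's are adjacent, glue them into one block, leaving 4 items to arrange: (4)!/(3!) = 4 ways.
Subtracting, 10 − 4 = 6 arrangements keep the I's apart.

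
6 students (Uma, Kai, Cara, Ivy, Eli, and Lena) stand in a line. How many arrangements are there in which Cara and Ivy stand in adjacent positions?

240

Treat {Cara, Ivy} as a single unit. There are 5 units to order, and the pair itself can be ordered 2 ways.
That gives 2 × 5! = 2 × 120 = 240.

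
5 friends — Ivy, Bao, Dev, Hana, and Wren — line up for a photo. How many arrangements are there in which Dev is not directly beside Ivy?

There are 5! = 120 arrangements in all. If Dev and Ivy are adjacent, merging them into one block gives 2·(4)! = 48 arrangements.
So 120 − 48 = 72 arrangements keep them apart.

72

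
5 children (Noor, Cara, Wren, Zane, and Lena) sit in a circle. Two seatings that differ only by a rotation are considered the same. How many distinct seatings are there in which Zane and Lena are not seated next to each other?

12

All circular seatings of 5 people number (4)! = 24.
Those with Zane next to Lena: fuse the pair into one unit and seat 4 units around a circle — 2·(3)! = 12.
Subtracting, 24 − 12 = 12.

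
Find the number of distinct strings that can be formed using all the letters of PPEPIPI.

The 7 letters of PPEPIPI have repeats: I appearing twice and P appearing 4 times.
The number of distinct arrangements is 7!/(4!·2!) = 5040/48 = 105.

105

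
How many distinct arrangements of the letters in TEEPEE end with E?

With the last slot taken by E, it remains to arrange the other 5 letters (TEPEE).
Those 5 letters have E appearing 3 times, giving (5)!/(3!) = 20.

20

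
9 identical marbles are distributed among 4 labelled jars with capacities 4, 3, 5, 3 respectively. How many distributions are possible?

Ignoring the caps, the number of non-negative solutions to x_1+…+x_4 = 9 is C(12,3) = 220.
Subtract solutions that violate a single cap (substitute x_i' = x_i − (cap_i+1)): x_1 ≥ 5 gives C(7,3) = 35; x_2 ≥ 4 gives C(8,3) = 56; x_3 ≥ 6 gives C(6,3) = 20; x_4 ≥ 4 gives C(8,3) = 56. Together 167.
Add back pairs where two caps are both exceeded: 1 + 0 + 1 + 0 + 4 + 0 = 6.
By inclusion–exclusion the count is 220 − 167 + 6 = 59.

59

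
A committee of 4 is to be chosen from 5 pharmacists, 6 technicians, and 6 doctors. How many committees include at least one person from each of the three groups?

1260

Unrestricted: C(17,4) = 2380 ways to pick any 4 of the 17.
Subtract selections that omit an entire group: no pharmacists → C(12,4) = 495; no technicians → C(11,4) = 330; no doctors → C(11,4) = 330.
Add back selections omitting two groups (i.e. drawn from a single group): C(5,4) + C(6,4) + C(6,4) = 35.
By inclusion–exclusion: 2380 − 1155 + 35 = 1260.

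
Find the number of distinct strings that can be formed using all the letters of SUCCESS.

SUCCESS has 7 letters with C appearing twice and S appearing 3 times.
So there are 7! / (3!·2!) = 420 distinguishable arrangements.

420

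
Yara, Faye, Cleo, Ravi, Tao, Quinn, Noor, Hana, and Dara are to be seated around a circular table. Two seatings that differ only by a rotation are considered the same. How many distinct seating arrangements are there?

40320

Around a circle, 9 distinct people have 9!/9 = (8)! = 40320 rotationally distinct seatings.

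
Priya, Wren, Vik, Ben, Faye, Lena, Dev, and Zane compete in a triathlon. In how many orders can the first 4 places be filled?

There are 8 choices for 1st place, 7 for 2nd, and so on down to 5 for position 4.
That gives 8 × 7 × 6 × 5 = 1680.

1680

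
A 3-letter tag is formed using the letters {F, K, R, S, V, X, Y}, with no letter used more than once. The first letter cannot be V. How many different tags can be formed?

The first letter has 7−1 = 6 choices (anything except V).
The remaining 2 letters are filled from the other 6 symbols without repetition: 6 × 5 = 30.
Total: 6 × 30 = 180.

180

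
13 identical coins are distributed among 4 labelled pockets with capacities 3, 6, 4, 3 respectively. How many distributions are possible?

20

Without the upper bounds there are C(16,3) = 560 ways to split 13 among 4 pockets.
Subtract solutions that violate a single cap (substitute x_i' = x_i − (cap_i+1)): x_1 ≥ 4 gives C(12,3) = 220; x_2 ≥ 7 gives C(9,3) = 84; x_3 ≥ 5 gives C(11,3) = 165; x_4 ≥ 4 gives C(12,3) = 220. Together 689.
Add back pairs where two caps are both exceeded: 10 + 35 + 56 + 4 + 10 + 35 = 150.
Subtract triples: 0 + 0 + 1 + 0 = 1.
By inclusion–exclusion the count is 560 − 689 + 150 − 1 = 20.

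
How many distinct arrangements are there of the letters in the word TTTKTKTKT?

84

The 9 letters of TTTKTKTKT have repeats: K appearing 3 times and T appearing 6 times.
Dividing 9! = 362880 by 6!·3! = 4320 for the repeated letters gives 84.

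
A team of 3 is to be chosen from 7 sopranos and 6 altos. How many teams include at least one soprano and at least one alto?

Total 3-person selections from all 13: C(13,3) = 286.
Selections missing a whole group: no sopranos → C(6,3) = 20; no altos → C(7,3) = 35.
Both groups omitted at once is impossible, so 286 − 55 = 231.

231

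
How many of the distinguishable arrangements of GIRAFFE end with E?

Fix E in the last position and arrange the remaining 6 letters.
Those 6 letters have F appearing twice, giving (6)!/(2!) = 360.

360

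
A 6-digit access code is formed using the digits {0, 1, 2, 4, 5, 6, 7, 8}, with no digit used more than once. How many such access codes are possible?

20160

Choose and order 6 of the 8 symbols: the first digit has 8 options, the next 7, and so on down to 3.
8 × 7 × 6 × 5 × 4 × 3 = 20160.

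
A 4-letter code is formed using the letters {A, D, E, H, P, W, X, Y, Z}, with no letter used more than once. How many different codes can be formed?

Choose and order 4 of the 9 symbols: the first letter has 9 options, the next 8, then 7, 6.
That product is 9 × 8 × 7 × 6 = 3024.

3024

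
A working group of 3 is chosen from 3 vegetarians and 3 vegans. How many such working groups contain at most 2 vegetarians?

19

Split by how many vegetarians are chosen (0 through 2).
Sum: C(3,0)·C(3,3) + C(3,1)·C(3,2) + C(3,2)·C(3,1) = 1 + 9 + 9 = 19.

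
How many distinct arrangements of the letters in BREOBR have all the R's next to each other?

60

Treat the 2 copies of R as a single block. The multiset to arrange is then {RR, B, B, E, O}, 5 items in all.
That gives (5)!/(2!) = 60 arrangements.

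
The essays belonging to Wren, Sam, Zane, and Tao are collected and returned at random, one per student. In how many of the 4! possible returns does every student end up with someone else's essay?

This is the derangement count D_4: permutations of 4 items with no fixed point.
By inclusion–exclusion this is Σ_{j=0}^{4} (−1)^j C(4,j)·(4−j)!.
Computing: 24 − 24 + 12 − 4 + 1 = 9.

9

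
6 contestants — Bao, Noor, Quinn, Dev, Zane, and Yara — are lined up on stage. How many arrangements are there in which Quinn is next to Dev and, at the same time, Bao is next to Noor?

96

Treat {Quinn,Dev} as one block (2 orders) and {Bao,Noor} as another (2 orders).
That leaves 4 units to arrange: 2 × 2 × 4! = 4 × 24 = 96.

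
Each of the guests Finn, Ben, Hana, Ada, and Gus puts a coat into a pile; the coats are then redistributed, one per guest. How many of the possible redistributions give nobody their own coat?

Count assignments avoiding every fixed point. For any j of the 5 guests fixed to their own coat, the other 5−j can be arranged in (5−j)! ways.
By inclusion–exclusion this is Σ_{j=0}^{5} (−1)^j C(5,j)·(5−j)!.
Computing: 120 − 120 + 60 − 20 + 5 − 1 = 44.

44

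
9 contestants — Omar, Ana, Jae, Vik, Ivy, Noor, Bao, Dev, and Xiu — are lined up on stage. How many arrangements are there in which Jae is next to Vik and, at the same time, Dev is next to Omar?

Treat {Jae,Vik} as one block (2 orders) and {Dev,Omar} as another (2 orders).
That leaves 7 units to arrange: 2 × 2 × 7! = 4 × 5040 = 20160.

20160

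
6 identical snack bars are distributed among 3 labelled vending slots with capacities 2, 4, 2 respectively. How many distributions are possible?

6

By stars and bars, unrestricted non-negative solutions to x_1+…+x_3 = 6 number C(6+2,2) = 28.
Subtract solutions that violate a single cap (substitute x_i' = x_i − (cap_i+1)): x_1 ≥ 3 gives C(5,2) = 10; x_2 ≥ 5 gives C(3,2) = 3; x_3 ≥ 3 gives C(5,2) = 10. Together 23.
Add back pairs where two caps are both exceeded: 0 + 1 + 0 = 1.
By inclusion–exclusion the count is 28 − 23 + 1 = 6.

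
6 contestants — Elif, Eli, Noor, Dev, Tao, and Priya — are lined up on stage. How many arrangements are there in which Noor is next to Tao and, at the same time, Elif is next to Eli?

Treat {Noor,Tao} as one block (2 orders) and {Elif,Eli} as another (2 orders).
That leaves 4 units to arrange: 2 × 2 × 4! = 4 × 24 = 96.

96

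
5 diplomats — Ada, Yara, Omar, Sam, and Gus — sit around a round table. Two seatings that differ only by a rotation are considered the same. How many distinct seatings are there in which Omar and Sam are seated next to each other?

Treat {Omar, Sam} as one unit (2 internal orders) and seat the resulting 4 units around the table: (3)! circular arrangements.
So 2 × (3)! = 2 × 6 = 12.

12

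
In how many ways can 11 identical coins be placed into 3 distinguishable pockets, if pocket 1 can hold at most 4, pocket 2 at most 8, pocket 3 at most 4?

19

Ignoring the caps, the number of non-negative solutions to x_1+…+x_3 = 11 is C(13,2) = 78.
Subtract solutions that violate a single cap (substitute x_i' = x_i − (cap_i+1)): x_1 ≥ 5 gives C(8,2) = 28; x_2 ≥ 9 gives C(4,2) = 6; x_3 ≥ 5 gives C(8,2) = 28. Together 62.
Add back pairs where two caps are both exceeded: 0 + 3 + 0 = 3.
By inclusion–exclusion the count is 78 − 62 + 3 = 19.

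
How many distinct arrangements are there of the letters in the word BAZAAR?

The 6 letters of BAZAAR have repeats: A appearing 3 times.
The number of distinct arrangements is 6!/(3!) = 720/6 = 120.

120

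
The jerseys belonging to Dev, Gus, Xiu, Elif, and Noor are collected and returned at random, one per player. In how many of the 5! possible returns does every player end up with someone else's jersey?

44

This is the derangement count D_5: permutations of 5 items with no fixed point.
By inclusion–exclusion this is Σ_{j=0}^{5} (−1)^j C(5,j)·(5−j)!.
Computing: 120 − 120 + 60 − 20 + 5 − 1 = 44.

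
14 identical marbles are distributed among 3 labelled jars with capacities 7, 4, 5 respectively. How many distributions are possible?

Without the upper bounds there are C(16,2) = 120 ways to split 14 among 3 jars.
Subtract solutions that violate a single cap (substitute x_i' = x_i − (cap_i+1)): x_1 ≥ 8 gives C(8,2) = 28; x_2 ≥ 5 gives C(11,2) = 55; x_3 ≥ 6 gives C(10,2) = 45. Together 128.
Add back pairs where two caps are both exceeded: 3 + 1 + 10 = 14.
By inclusion–exclusion the count is 120 − 128 + 14 = 6.

6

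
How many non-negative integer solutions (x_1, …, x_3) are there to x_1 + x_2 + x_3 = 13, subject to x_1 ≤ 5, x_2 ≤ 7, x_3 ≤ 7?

27

By stars and bars, unrestricted non-negative solutions to x_1+…+x_3 = 13 number C(13+2,2) = 105.
Subtract solutions that violate a single cap (substitute x_i' = x_i − (cap_i+1)): x_1 ≥ 6 gives C(9,2) = 36; x_2 ≥ 8 gives C(7,2) = 21; x_3 ≥ 8 gives C(7,2) = 21. Together 78.
No two caps can be exceeded simultaneously, so the pair terms are all 0.
By inclusion–exclusion the count is 105 − 78 + 0 = 27.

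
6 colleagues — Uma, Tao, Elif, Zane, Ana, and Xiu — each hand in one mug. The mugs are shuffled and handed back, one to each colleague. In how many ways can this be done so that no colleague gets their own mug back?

265

Let Aᵢ be the assignments in which colleague i gets their own mug. We want the size of the complement of A₁∪…∪A_6.
By inclusion–exclusion this is Σ_{j=0}^{6} (−1)^j C(6,j)·(6−j)!.
Computing: 720 − 720 + 360 − 120 + 30 − 6 + 1 = 265.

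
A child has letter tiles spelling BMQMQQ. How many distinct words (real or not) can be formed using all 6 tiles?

The 6 letters of BMQMQQ have repeats: M appearing twice and Q appearing 3 times.
Dividing 6! = 720 by 3!·2! = 12 for the repeated letters gives 60.

60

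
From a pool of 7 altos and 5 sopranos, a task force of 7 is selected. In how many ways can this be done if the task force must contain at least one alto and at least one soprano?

With no constraint there are C(12,7) = 792 possible selections.
Selections missing a whole group: no altos → C(5,7) = 0; no sopranos → C(7,7) = 1.
Both groups omitted at once is impossible, so 792 − 1 = 791.

791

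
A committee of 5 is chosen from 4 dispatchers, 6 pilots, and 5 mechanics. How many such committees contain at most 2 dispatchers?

2772

Split by how many dispatchers are chosen (0 through 2).
Sum: C(4,0)·C(11,5) + C(4,1)·C(11,4) + C(4,2)·C(11,3) = 462 + 1320 + 990 = 2772.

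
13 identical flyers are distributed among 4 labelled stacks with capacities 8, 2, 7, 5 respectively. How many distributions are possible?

112

By stars and bars, unrestricted non-negative solutions to x_1+…+x_4 = 13 number C(13+3,3) = 560.
Subtract solutions that violate a single cap (substitute x_i' = x_i − (cap_i+1)): x_1 ≥ 9 gives C(7,3) = 35; x_2 ≥ 3 gives C(13,3) = 286; x_3 ≥ 8 gives C(8,3) = 56; x_4 ≥ 6 gives C(10,3) = 120. Together 497.
Add back pairs where two caps are both exceeded: 4 + 0 + 0 + 10 + 35 + 0 = 49.
By inclusion–exclusion the count is 560 − 497 + 49 = 112.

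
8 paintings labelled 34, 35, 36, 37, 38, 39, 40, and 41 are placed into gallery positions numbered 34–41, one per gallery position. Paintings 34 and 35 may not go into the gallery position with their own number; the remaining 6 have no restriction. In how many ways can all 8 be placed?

Let Aᵢ (for i ∈ {34, 35}) be the placements that put painting i in its forbidden gallery position. Any j of these fix j positions, leaving (8−j)! ways to fill the rest, and there are C(2,j) ways to pick which j.
By inclusion–exclusion, the number of valid placements is Σ_{j=0}^{2} (−1)^j C(2,j)·(8−j)!.
Computing: 40320 − 10080 + 720 = 30960.

30960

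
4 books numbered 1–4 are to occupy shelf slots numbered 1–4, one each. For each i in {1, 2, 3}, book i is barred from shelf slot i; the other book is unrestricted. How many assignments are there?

11

Let Aᵢ (for i ∈ {1, 2, 3}) be the placements that put book i in its forbidden shelf slot. Any j of these fix j positions, leaving (4−j)! ways to fill the rest, and there are C(3,j) ways to pick which j.
By inclusion–exclusion, the number of valid placements is Σ_{j=0}^{3} (−1)^j C(3,j)·(4−j)!.
Computing: 24 − 18 + 6 − 1 = 11.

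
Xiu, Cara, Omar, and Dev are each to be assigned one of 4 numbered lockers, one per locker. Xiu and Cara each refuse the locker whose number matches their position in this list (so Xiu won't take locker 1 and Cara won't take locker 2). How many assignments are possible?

Let Aᵢ (for i ∈ {1, 2}) be the placements that put person i in their forbidden locker. Any j of these fix j positions, leaving (4−j)! ways to fill the rest, and there are C(2,j) ways to pick which j.
By inclusion–exclusion, the number of valid placements is Σ_{j=0}^{2} (−1)^j C(2,j)·(4−j)!.
Computing: 24 − 12 + 2 = 14.

14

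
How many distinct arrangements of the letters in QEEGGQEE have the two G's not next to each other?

There are 8!/(4!·2!·2!) = 420 arrangements of QEEGGQEE in total.
If the two G's are adjacent, glue them into one block, leaving 7 items to arrange: (7)!/(4!·2!) = 105 ways.
Hence 420 − 105 = 315.

315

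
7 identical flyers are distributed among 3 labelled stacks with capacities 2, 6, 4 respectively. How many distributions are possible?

14

By stars and bars, unrestricted non-negative solutions to x_1+…+x_3 = 7 number C(7+2,2) = 36.
Subtract solutions that violate a single cap (substitute x_i' = x_i − (cap_i+1)): x_1 ≥ 3 gives C(6,2) = 15; x_2 ≥ 7 gives C(2,2) = 1; x_3 ≥ 5 gives C(4,2) = 6. Together 22.
No two caps can be exceeded simultaneously, so the pair terms are all 0.
By inclusion–exclusion the count is 36 − 22 + 0 = 14.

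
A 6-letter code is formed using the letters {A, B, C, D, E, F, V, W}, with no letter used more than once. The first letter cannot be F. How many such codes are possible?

17640

The first letter has 8−1 = 7 choices (anything except F).
The remaining 5 letters are filled from the other 7 symbols without repetition: 7 × 6 × 5 × 4 × 3 = 2520.
Total: 7 × 2520 = 17640.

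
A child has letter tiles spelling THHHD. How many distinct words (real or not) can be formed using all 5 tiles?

Letter multiplicities in THHHD: D×1, H×3, T×1.
Dividing 5! = 120 by 3! = 6 for the repeated letters gives 20.

20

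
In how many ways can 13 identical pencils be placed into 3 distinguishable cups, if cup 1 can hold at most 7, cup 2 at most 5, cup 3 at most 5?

By stars and bars, unrestricted non-negative solutions to x_1+…+x_3 = 13 number C(13+2,2) = 105.
Subtract solutions that violate a single cap (substitute x_i' = x_i − (cap_i+1)): x_1 ≥ 8 gives C(7,2) = 21; x_2 ≥ 6 gives C(9,2) = 36; x_3 ≥ 6 gives C(9,2) = 36. Together 93.
Add back pairs where two caps are both exceeded: 0 + 0 + 3 = 3.
By inclusion–exclusion the count is 105 − 93 + 3 = 15.

15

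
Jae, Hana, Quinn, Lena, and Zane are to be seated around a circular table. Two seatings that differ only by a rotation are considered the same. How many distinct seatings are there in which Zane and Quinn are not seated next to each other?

Without the restriction there are (4)! = 24 seatings.
Seatings with Zane beside Quinn: treat them as a block with 2 internal orders, giving 2 × (3)! = 12.
Subtracting, 24 − 12 = 12.

12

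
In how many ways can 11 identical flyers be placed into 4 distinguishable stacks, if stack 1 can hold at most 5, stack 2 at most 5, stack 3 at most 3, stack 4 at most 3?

48

Without the upper bounds there are C(14,3) = 364 ways to split 11 among 4 stacks.
Subtract solutions that violate a single cap (substitute x_i' = x_i − (cap_i+1)): x_1 ≥ 6 gives C(8,3) = 56; x_2 ≥ 6 gives C(8,3) = 56; x_3 ≥ 4 gives C(10,3) = 120; x_4 ≥ 4 gives C(10,3) = 120. Together 352.
Add back pairs where two caps are both exceeded: 0 + 4 + 4 + 4 + 4 + 20 = 36.
By inclusion–exclusion the count is 364 − 352 + 36 = 48.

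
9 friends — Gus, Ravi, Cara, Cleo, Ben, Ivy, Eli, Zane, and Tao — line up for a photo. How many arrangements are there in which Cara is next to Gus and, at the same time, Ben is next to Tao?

20160

Treat {Cara,Gus} as one block (2 orders) and {Ben,Tao} as another (2 orders).
That leaves 7 units to arrange: 2 × 2 × 7! = 4 × 5040 = 20160.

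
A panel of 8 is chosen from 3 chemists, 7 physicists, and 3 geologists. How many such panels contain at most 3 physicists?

Split by how many physicists are chosen (0 through 3).
Sum: C(7,0)·C(6,8) + C(7,1)·C(6,7) + C(7,2)·C(6,6) + C(7,3)·C(6,5) = 0 + 0 + 21 + 210 = 231.

231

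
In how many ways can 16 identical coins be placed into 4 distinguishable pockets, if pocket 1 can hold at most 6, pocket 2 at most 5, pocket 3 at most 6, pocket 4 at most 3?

Ignoring the caps, the number of non-negative solutions to x_1+…+x_4 = 16 is C(19,3) = 969.
Subtract solutions that violate a single cap (substitute x_i' = x_i − (cap_i+1)): x_1 ≥ 7 gives C(12,3) = 220; x_2 ≥ 6 gives C(13,3) = 286; x_3 ≥ 7 gives C(12,3) = 220; x_4 ≥ 4 gives C(15,3) = 455. Together 1181.
Add back pairs where two caps are both exceeded: 20 + 10 + 56 + 20 + 84 + 56 = 246.
By inclusion–exclusion the count is 969 − 1181 + 246 = 34.

34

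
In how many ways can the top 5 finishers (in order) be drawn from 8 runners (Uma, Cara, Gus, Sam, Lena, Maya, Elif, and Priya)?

There are 8 choices for 1st place, 7 for 2nd, and so on down to 4 for position 5.
That gives 8 × 7 × 6 × 5 × 4 = 6720.

6720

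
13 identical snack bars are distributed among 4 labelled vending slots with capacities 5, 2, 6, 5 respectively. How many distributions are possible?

46

Ignoring the caps, the number of non-negative solutions to x_1+…+x_4 = 13 is C(16,3) = 560.
Subtract solutions that violate a single cap (substitute x_i' = x_i − (cap_i+1)): x_1 ≥ 6 gives C(10,3) = 120; x_2 ≥ 3 gives C(13,3) = 286; x_3 ≥ 7 gives C(9,3) = 84; x_4 ≥ 6 gives C(10,3) = 120. Together 610.
Add back pairs where two caps are both exceeded: 35 + 1 + 4 + 20 + 35 + 1 = 96.
By inclusion–exclusion the count is 560 − 610 + 96 = 46.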